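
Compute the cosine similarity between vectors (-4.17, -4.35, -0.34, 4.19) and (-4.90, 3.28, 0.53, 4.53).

With u = (-4.17, -4.35, -0.34, 4.19), v = (-4.90, 3.28, 0.53, 4.53):
u·v = (-4.17)·(-4.9) + (-4.35)·3.28 + (-0.34)·0.53 + 4.19·4.53 = 20.433 + (-14.268) + (-0.1802) + 18.9807 = 24.9655.
|u| = √((-4.17)² + (-4.35)² + (-0.34)² + 4.19²) = √(17.3889 + 18.9225 + 0.1156 + 17.5561) = √53.9831, |v| = √((-4.9)² + 3.28² + 0.53² + 4.53²) = √(24.01 + 10.7584 + 0.2809 + 20.5209) = √55.5702.
cos θ = (u·v)/(|u||v|) = 24.9655/(√53.9831·√55.5702) ≈ 0.4558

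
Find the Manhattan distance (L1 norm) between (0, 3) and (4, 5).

Σ|x_i - y_i| = |0 - 4| + |3 - 5| = 4 + 2 = 6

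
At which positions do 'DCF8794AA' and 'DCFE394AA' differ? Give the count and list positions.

Differing positions: 4, 5. Hamming distance = 2.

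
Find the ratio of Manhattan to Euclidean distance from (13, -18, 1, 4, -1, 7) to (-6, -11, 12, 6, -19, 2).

L1 = |13 - (-6)| + |-18 - (-11)| + |1 - 12| + |4 - 6| + |-1 - (-19)| + |7 - 2| = 19 + 7 + 11 + 2 + 18 + 5 = 62
L2 = √(19² + 7² + 11² + 2² + 18² + 5²) = √884 ≈ 29.7321
L1 ≥ L2 always (equality iff movement is along one axis); L1 > L2 here.
Ratio L1/L2 = 62/√884 ≈ 2.0853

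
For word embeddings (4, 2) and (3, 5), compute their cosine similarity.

With u = (4, 2), v = (3, 5):
u·v = 4·3 + 2·5 = 12 + 10 = 22.
|u| = √(4² + 2²) = √20, |v| = √(3² + 5²) = √34, so |u||v| = √(20·34) = √680.
cos θ = (u·v)/(|u||v|) = 22/√680 ≈ 0.8437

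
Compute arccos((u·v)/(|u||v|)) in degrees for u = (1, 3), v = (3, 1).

With u = (1, 3), v = (3, 1):
u·v = 1·3 + 3·1 = 3 + 3 = 6.
|u| = √(1² + 3²) = √10, |v| = √(3² + 1²) = √10, so |u||v| = √(10·10) = √100 = 10.
cos θ = (u·v)/(|u||v|) = 6/10 = 0.6
θ = arccos(0.6) ≈ 53.13°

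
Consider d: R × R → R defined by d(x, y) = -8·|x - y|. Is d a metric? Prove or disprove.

No. With c = -8 < 0, d fails non-negativity: d(3, 4) = -8·|3 - 4| = -8·1 = -8 < 0.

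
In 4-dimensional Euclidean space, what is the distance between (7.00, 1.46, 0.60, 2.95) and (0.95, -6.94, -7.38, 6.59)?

√(Σ(x_i - y_i)²) = √((7 - 0.95)² + (1.46 - (-6.94))² + (0.6 - (-7.38))² + (2.95 - 6.59)²)
= √(6.05² + 8.4² + 7.98² + (-3.64)²) = √(36.6025 + 70.56 + 63.6804 + 13.2496) = √184.0925 ≈ 13.5681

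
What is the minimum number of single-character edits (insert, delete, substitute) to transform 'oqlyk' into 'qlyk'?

Let D[i][j] be the edit distance between the first i characters of 'oqlyk' and the first j characters of 'qlyk', with D[i][0] = i, D[0][j] = j, and D[i][j] = D[i-1][j-1] if the characters match, else 1 + min(D[i-1][j], D[i][j-1], D[i-1][j-1]). Filling the table (rows: prefixes of 'oqlyk', columns: prefixes of 'qlyk'):
     ε  q  l  y  k
  ε  0  1  2  3  4
  o  1  1  2  3  4
  q  2  1  2  3  4
  l  3  2  1  2  3
  y  4  3  2  1  2
  k  5  4  3  2  1
The bottom-right entry gives D[5][4] = 1, so no sequence of fewer than 1 edit works. Backtracking through the table gives one optimal edit sequence (1 edit):
  oqlyk → qlyk (del o @1)
Edit distance = 1.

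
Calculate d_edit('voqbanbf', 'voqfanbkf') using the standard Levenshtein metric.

Let D[i][j] be the edit distance between the first i characters of 'voqbanbf' and the first j characters of 'voqfanbkf', with D[i][0] = i, D[0][j] = j, and D[i][j] = D[i-1][j-1] if the characters match, else 1 + min(D[i-1][j], D[i][j-1], D[i-1][j-1]). Filling the table (rows: prefixes of 'voqbanbf', columns: prefixes of 'voqfanbkf'):
     ε  v  o  q  f  a  n  b  k  f
  ε  0  1  2  3  4  5  6  7  8  9
  v  1  0  1  2  3  4  5  6  7  8
  o  2  1  0  1  2  3  4  5  6  7
  q  3  2  1  0  1  2  3  4  5  6
  b  4  3  2  1  1  2  3  3  4  5
  a  5  4  3  2  2  1  2  3  4  5
  n  6  5  4  3  3  2  1  2  3  4
  b  7  6  5  4  4  3  2  1  2  3
  f  8  7  6  5  4  4  3  2  2  2
The bottom-right entry gives D[8][9] = 2, so no sequence of fewer than 2 edits works. Backtracking through the table gives one optimal edit sequence (2 edits):
  voqbanbf → voqfanbf (sub b→f @4)
  voqfanbf → voqfanbkf (ins k @8)
Edit distance = 2.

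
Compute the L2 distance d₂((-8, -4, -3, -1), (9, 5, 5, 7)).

√(Σ(x_i - y_i)²) = √((-8 - 9)² + (-4 - 5)² + (-3 - 5)² + (-1 - 7)²)
= √((-17)² + (-9)² + (-8)² + (-8)²) = √(289 + 81 + 64 + 64) = √498 ≈ 22.3159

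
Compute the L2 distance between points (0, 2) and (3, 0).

(Σ|x_i - y_i|^2)^(1/2) = (|0 - 3|^2 + |2 - 0|^2)^(1/2)
= (3^2 + 2^2)^(1/2) = (9 + 4)^(1/2) = (13)^(1/2) ≈ 3.6056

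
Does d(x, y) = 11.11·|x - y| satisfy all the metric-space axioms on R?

Yes. Since |x - y| is a metric on R and 11.11 > 0, the positive scalar multiple 11.11·|x - y| is also a metric: scaling by a positive constant preserves non-negativity, identity (d=0 ⟺ |x-y|=0 ⟺ x=y), symmetry, and the triangle inequality.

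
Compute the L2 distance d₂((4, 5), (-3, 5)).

√(Σ(x_i - y_i)²) = √((4 - (-3))² + (5 - 5)²)
= √(7² + 0²) = √(49 + 0) = √49 = 7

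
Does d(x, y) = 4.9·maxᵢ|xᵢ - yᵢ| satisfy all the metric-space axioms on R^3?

Yes. The L∞ (Chebyshev) norm induces a metric on R^3, and multiplying a metric by a positive constant 4.9 > 0 preserves all four axioms: non-negativity (4.9·||x-y|| ≥ 0), identity (4.9·||x-y|| = 0 ⟺ ||x-y|| = 0 ⟺ x = y), symmetry (||x-y|| = ||y-x||), and the triangle inequality (4.9·||x-z|| ≤ 4.9·||x-y|| + 4.9·||y-z||). So d is a metric.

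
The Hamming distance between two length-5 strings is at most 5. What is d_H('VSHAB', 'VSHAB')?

Differing positions: none. Hamming distance = 0. The maximum possible Hamming distance for length-5 strings is 5, so d_H/5 = 0/5 = 0.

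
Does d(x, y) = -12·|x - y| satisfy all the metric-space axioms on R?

No. With c = -12 < 0, d fails non-negativity: d(7, 10) = -12·|7 - 10| = -12·3 = -36 < 0.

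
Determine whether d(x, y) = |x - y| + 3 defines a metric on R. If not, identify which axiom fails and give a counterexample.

No. d fails identity of indiscernibles (specifically d(x,x) = 0): d(-3, -3) = |-3 - (-3)| + 3 = 0 + 3 = 3 ≠ 0.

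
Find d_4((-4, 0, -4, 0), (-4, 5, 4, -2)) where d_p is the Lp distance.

(Σ|x_i - y_i|^4)^(1/4) = (|-4 - (-4)|^4 + |0 - 5|^4 + |-4 - 4|^4 + |0 - (-2)|^4)^(1/4)
= (0^4 + 5^4 + 8^4 + 2^4)^(1/4) = (0 + 625 + 4096 + 16)^(1/4) = (4737)^(1/4) ≈ 8.2961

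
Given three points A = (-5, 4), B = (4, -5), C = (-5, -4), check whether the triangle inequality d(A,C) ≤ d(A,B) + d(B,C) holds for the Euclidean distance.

d(A,B) = √(9² + 9²) = √162 ≈ 12.7279, d(B,C) = √(9² + 1²) = √82 ≈ 9.0554, d(A,C) = √(0² + 8²) = √64 = 8.
d(A,C) = 8 ≤ 12.7279 + 9.0554 = 21.7833. Triangle inequality is satisfied.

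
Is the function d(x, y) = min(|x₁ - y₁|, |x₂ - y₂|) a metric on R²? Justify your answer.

No. d fails identity of indiscernibles: take x = (-3, 0) and y = (-3, 4). Then d(x,y) = min(|-3 - (-3)|, |0 - 4|) = min(0, 4) = 0, yet x ≠ y.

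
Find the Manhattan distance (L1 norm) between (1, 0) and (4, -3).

Σ|x_i - y_i| = |1 - 4| + |0 - (-3)| = 3 + 3 = 6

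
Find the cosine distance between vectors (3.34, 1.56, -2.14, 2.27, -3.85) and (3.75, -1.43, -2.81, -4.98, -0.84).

With u = (3.34, 1.56, -2.14, 2.27, -3.85), v = (3.75, -1.43, -2.81, -4.98, -0.84):
u·v = 3.34·3.75 + 1.56·(-1.43) + (-2.14)·(-2.81) + 2.27·(-4.98) + (-3.85)·(-0.84) = 12.525 + (-2.2308) + 6.0134 + (-11.3046) + 3.234 = 8.237.
|u| = √(3.34² + 1.56² + (-2.14)² + 2.27² + (-3.85)²) = √(11.1556 + 2.4336 + 4.5796 + 5.1529 + 14.8225) = √38.1442, |v| = √(3.75² + (-1.43)² + (-2.81)² + (-4.98)² + (-0.84)²) = √(14.0625 + 2.0449 + 7.8961 + 24.8004 + 0.7056) = √49.5095.
cos θ = (u·v)/(|u||v|) = 8.237/(√38.1442·√49.5095) ≈ 0.1895
Cosine distance = 1 - cos θ ≈ 1 - 0.1895 = 0.8105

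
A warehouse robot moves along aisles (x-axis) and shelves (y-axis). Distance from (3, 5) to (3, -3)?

Σ|x_i - y_i| = |3 - 3| + |5 - (-3)| = 0 + 8 = 8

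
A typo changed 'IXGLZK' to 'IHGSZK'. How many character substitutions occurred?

Differing positions: 2, 4. Hamming distance = 2.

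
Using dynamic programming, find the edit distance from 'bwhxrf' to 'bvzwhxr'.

Let D[i][j] be the edit distance between the first i characters of 'bwhxrf' and the first j characters of 'bvzwhxr', with D[i][0] = i, D[0][j] = j, and D[i][j] = D[i-1][j-1] if the characters match, else 1 + min(D[i-1][j], D[i][j-1], D[i-1][j-1]). Filling the table (rows: prefixes of 'bwhxrf', columns: prefixes of 'bvzwhxr'):
     ε  b  v  z  w  h  x  r
  ε  0  1  2  3  4  5  6  7
  b  1  0  1  2  3  4  5  6
  w  2  1  1  2  2  3  4  5
  h  3  2  2  2  3  2  3  4
  x  4  3  3  3  3  3  2  3
  r  5  4  4  4  4  4  3  2
  f  6  5  5  5  5  5  4  3
The bottom-right entry gives D[6][7] = 3, so no sequence of fewer than 3 edits works. Backtracking through the table gives one optimal edit sequence (3 edits):
  bwhxrf → bvwhxrf (ins v @2)
  bvwhxrf → bvzwhxrf (ins z @3)
  bvzwhxrf → bvzwhxr (del f @8)
Edit distance = 3.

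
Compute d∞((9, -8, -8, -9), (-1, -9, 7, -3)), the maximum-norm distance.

max(|x_i - y_i|) = max(|9 - (-1)|, |-8 - (-9)|, |-8 - 7|, |-9 - (-3)|) = max(10, 1, 15, 6) = 15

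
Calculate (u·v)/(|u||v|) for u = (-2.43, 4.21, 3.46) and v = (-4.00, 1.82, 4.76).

With u = (-2.43, 4.21, 3.46), v = (-4.00, 1.82, 4.76):
u·v = (-2.43)·(-4) + 4.21·1.82 + 3.46·4.76 = 9.72 + 7.6622 + 16.4696 = 33.8518.
|u| = √((-2.43)² + 4.21² + 3.46²) = √(5.9049 + 17.7241 + 11.9716) = √35.6006, |v| = √((-4)² + 1.82² + 4.76²) = √(16 + 3.3124 + 22.6576) = √41.97.
cos θ = (u·v)/(|u||v|) = 33.8518/(√35.6006·√41.97) ≈ 0.8758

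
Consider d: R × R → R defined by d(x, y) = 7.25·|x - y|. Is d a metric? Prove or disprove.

Yes. Since |x - y| is a metric on R and 7.25 > 0, the positive scalar multiple 7.25·|x - y| is also a metric: scaling by a positive constant preserves non-negativity, identity (d=0 ⟺ |x-y|=0 ⟺ x=y), symmetry, and the triangle inequality.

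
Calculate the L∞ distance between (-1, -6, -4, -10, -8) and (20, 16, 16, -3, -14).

max(|x_i - y_i|) = max(|-1 - 20|, |-6 - 16|, |-4 - 16|, |-10 - (-3)|, |-8 - (-14)|) = max(21, 22, 20, 7, 6) = 22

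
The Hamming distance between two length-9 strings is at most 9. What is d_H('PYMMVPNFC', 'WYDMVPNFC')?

Differing positions: 1, 3. Hamming distance = 2. The maximum possible Hamming distance for length-9 strings is 9, so d_H/9 = 2/9 ≈ 0.2222.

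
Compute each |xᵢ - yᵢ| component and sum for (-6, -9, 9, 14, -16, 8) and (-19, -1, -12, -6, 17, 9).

Σ|x_i - y_i| = |-6 - (-19)| + |-9 - (-1)| + |9 - (-12)| + |14 - (-6)| + |-16 - 17| + |8 - 9| = 13 + 8 + 21 + 20 + 33 + 1 = 96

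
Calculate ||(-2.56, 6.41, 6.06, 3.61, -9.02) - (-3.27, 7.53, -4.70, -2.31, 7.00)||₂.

√(Σ(x_i - y_i)²) = √((-2.56 - (-3.27))² + (6.41 - 7.53)² + (6.06 - (-4.7))² + (3.61 - (-2.31))² + (-9.02 - 7)²)
= √(0.71² + (-1.12)² + 10.76² + 5.92² + (-16.02)²) = √(0.5041 + 1.2544 + 115.7776 + 35.0464 + 256.6404) = √409.2229 ≈ 20.2293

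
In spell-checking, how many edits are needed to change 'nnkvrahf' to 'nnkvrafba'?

Let D[i][j] be the edit distance between the first i characters of 'nnkvrahf' and the first j characters of 'nnkvrafba', with D[i][0] = i, D[0][j] = j, and D[i][j] = D[i-1][j-1] if the characters match, else 1 + min(D[i-1][j], D[i][j-1], D[i-1][j-1]). Filling the table (rows: prefixes of 'nnkvrahf', columns: prefixes of 'nnkvrafba'):
     ε  n  n  k  v  r  a  f  b  a
  ε  0  1  2  3  4  5  6  7  8  9
  n  1  0  1  2  3  4  5  6  7  8
  n  2  1  0  1  2  3  4  5  6  7
  k  3  2  1  0  1  2  3  4  5  6
  v  4  3  2  1  0  1  2  3  4  5
  r  5  4  3  2  1  0  1  2  3  4
  a  6  5  4  3  2  1  0  1  2  3
  h  7  6  5  4  3  2  1  1  2  3
  f  8  7  6  5  4  3  2  1  2  3
The bottom-right entry gives D[8][9] = 3, so no sequence of fewer than 3 edits works. Backtracking through the table gives one optimal edit sequence (3 edits):
  nnkvrahf → nnkvrafhf (ins f @7)
  nnkvrafhf → nnkvrafbf (sub h→b @8)
  nnkvrafbf → nnkvrafba (sub f→a @9)
Edit distance = 3.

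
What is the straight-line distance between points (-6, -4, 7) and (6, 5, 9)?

√(Σ(x_i - y_i)²) = √((-6 - 6)² + (-4 - 5)² + (7 - 9)²)
= √((-12)² + (-9)² + (-2)²) = √(144 + 81 + 4) = √229 ≈ 15.1327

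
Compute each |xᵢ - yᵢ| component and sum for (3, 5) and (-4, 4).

Σ|x_i - y_i| = |3 - (-4)| + |5 - 4| = 7 + 1 = 8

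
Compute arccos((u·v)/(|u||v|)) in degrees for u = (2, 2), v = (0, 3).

With u = (2, 2), v = (0, 3):
u·v = 2·0 + 2·3 = 0 + 6 = 6.
|u| = √(2² + 2²) = √8, |v| = √(0² + 3²) = √9, so |u||v| = √(8·9) = √72.
cos θ = (u·v)/(|u||v|) = 6/√72 ≈ 0.707107
θ = arccos(0.707107) ≈ 45°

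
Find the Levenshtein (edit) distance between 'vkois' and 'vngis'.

Let D[i][j] be the edit distance between the first i characters of 'vkois' and the first j characters of 'vngis', with D[i][0] = i, D[0][j] = j, and D[i][j] = D[i-1][j-1] if the characters match, else 1 + min(D[i-1][j], D[i][j-1], D[i-1][j-1]). Filling the table (rows: prefixes of 'vkois', columns: prefixes of 'vngis'):
     ε  v  n  g  i  s
  ε  0  1  2  3  4  5
  v  1  0  1  2  3  4
  k  2  1  1  2  3  4
  o  3  2  2  2  3  4
  i  4  3  3  3  2  3
  s  5  4  4  4  3  2
The bottom-right entry gives D[5][5] = 2, so no sequence of fewer than 2 edits works. Backtracking through the table gives one optimal edit sequence (2 edits):
  vkois → vnois (sub k→n @2)
  vnois → vngis (sub o→g @3)
Edit distance = 2.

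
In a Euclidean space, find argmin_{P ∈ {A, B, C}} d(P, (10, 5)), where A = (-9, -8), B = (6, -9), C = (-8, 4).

Distances: d(A) ≈ 23.0217, d(B) ≈ 14.5602, d(C) ≈ 18.0278. Nearest: B = (6, -9) with distance 14.5602.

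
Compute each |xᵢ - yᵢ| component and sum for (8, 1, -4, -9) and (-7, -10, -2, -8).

Σ|x_i - y_i| = |8 - (-7)| + |1 - (-10)| + |-4 - (-2)| + |-9 - (-8)| = 15 + 11 + 2 + 1 = 29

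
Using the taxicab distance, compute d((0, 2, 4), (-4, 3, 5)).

Σ|x_i - y_i| = |0 - (-4)| + |2 - 3| + |4 - 5| = 4 + 1 + 1 = 6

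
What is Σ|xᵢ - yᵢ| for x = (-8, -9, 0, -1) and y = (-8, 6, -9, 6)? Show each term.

Σ|x_i - y_i| = |-8 - (-8)| + |-9 - 6| + |0 - (-9)| + |-1 - 6| = 0 + 15 + 9 + 7 = 31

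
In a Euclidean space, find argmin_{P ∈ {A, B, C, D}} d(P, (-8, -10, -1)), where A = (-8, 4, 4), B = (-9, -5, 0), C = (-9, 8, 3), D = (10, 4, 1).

Distances: d(A) ≈ 14.8661, d(B) ≈ 5.1962, d(C) ≈ 18.4662, d(D) ≈ 22.891. Nearest: B = (-9, -5, 0) with distance 5.1962.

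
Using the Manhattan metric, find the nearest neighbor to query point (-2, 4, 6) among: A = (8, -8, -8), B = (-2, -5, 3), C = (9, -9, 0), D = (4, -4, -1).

Distances: d(A) = 36, d(B) = 12, d(C) = 30, d(D) = 21. Nearest: B = (-2, -5, 3) with distance 12.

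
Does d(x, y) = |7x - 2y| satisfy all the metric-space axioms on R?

No. d fails symmetry: d(6, 9) = |7·6 - 2·9| = |24| = 24, but d(9, 6) = |7·9 - 2·6| = |51| = 51. Since 24 ≠ 51, d(x,y) ≠ d(y,x) in general.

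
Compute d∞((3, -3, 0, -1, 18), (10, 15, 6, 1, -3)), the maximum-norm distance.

max(|x_i - y_i|) = max(|3 - 10|, |-3 - 15|, |0 - 6|, |-1 - 1|, |18 - (-3)|) = max(7, 18, 6, 2, 21) = 21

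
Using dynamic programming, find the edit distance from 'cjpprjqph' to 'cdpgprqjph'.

Let D[i][j] be the edit distance between the first i characters of 'cjpprjqph' and the first j characters of 'cdpgprqjph', with D[i][0] = i, D[0][j] = j, and D[i][j] = D[i-1][j-1] if the characters match, else 1 + min(D[i-1][j], D[i][j-1], D[i-1][j-1]). Filling the table (rows: prefixes of 'cjpprjqph', columns: prefixes of 'cdpgprqjph'):
     ε  c  d  p  g  p  r  q  j  p  h
  ε  0  1  2  3  4  5  6  7  8  9 10
  c  1  0  1  2  3  4  5  6  7  8  9
  j  2  1  1  2  3  4  5  6  6  7  8
  p  3  2  2  1  2  3  4  5  6  6  7
  p  4  3  3  2  2  2  3  4  5  6  7
  r  5  4  4  3  3  3  2  3  4  5  6
  j  6  5  5  4  4  4  3  3  3  4  5
  q  7  6  6  5  5  5  4  3  4  4  5
  p  8  7  7  6  6  5  5  4  4  4  5
  h  9  8  8  7  7  6  6  5  5  5  4
The bottom-right entry gives D[9][10] = 4, so no sequence of fewer than 4 edits works. Backtracking through the table gives one optimal edit sequence (4 edits):
  cjpprjqph → cdpprjqph (sub j→d @2)
  cdpprjqph → cdpgprjqph (ins g @4)
  cdpgprjqph → cdpgprqqph (sub j→q @7)
  cdpgprqqph → cdpgprqjph (sub q→j @8)
Edit distance = 4.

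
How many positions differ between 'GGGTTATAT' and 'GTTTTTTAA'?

Differing positions: 2, 3, 6, 9. Hamming distance = 4.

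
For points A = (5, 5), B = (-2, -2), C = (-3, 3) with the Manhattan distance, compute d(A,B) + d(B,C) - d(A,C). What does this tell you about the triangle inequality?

d(A,B) = 7 + 7 = 14, d(B,C) = 1 + 5 = 6, d(A,C) = 8 + 2 = 10.
d(A,B) + d(B,C) - d(A,C) = 14 + 6 - 10 = 20 - 10 = 10. This is ≥ 0, so the triangle inequality holds for these points.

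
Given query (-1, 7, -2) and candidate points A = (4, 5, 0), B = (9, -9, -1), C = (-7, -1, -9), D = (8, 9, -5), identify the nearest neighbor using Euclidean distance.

Distances: d(A) ≈ 5.7446, d(B) ≈ 18.8944, d(C) ≈ 12.2066, d(D) ≈ 9.6954. Nearest: A = (4, 5, 0) with distance 5.7446.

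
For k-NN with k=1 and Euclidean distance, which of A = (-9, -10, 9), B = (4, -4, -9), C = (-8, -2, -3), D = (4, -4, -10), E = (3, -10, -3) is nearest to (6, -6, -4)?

Distances: d(A) ≈ 20.2485, d(B) ≈ 5.7446, d(C) ≈ 14.5945, d(D) ≈ 6.6332, d(E) ≈ 5.099. Nearest: E = (3, -10, -3) with distance 5.099.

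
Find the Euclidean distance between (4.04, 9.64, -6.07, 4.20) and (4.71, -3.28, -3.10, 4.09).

√(Σ(x_i - y_i)²) = √((4.04 - 4.71)² + (9.64 - (-3.28))² + (-6.07 - (-3.1))² + (4.2 - 4.09)²)
= √((-0.67)² + 12.92² + (-2.97)² + 0.11²) = √(0.4489 + 166.9264 + 8.8209 + 0.0121) = √176.2083 ≈ 13.2743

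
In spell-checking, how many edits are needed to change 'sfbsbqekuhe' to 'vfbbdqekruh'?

Let D[i][j] be the edit distance between the first i characters of 'sfbsbqekuhe' and the first j characters of 'vfbbdqekruh', with D[i][0] = i, D[0][j] = j, and D[i][j] = D[i-1][j-1] if the characters match, else 1 + min(D[i-1][j], D[i][j-1], D[i-1][j-1]). Filling the table (rows: prefixes of 'sfbsbqekuhe', columns: prefixes of 'vfbbdqekruh'):
     ε  v  f  b  b  d  q  e  k  r  u  h
  ε  0  1  2  3  4  5  6  7  8  9 10 11
  s  1  1  2  3  4  5  6  7  8  9 10 11
  f  2  2  1  2  3  4  5  6  7  8  9 10
  b  3  3  2  1  2  3  4  5  6  7  8  9
  s  4  4  3  2  2  3  4  5  6  7  8  9
  b  5  5  4  3  2  3  4  5  6  7  8  9
  q  6  6  5  4  3  3  3  4  5  6  7  8
  e  7  7  6  5  4  4  4  3  4  5  6  7
  k  8  8  7  6  5  5  5  4  3  4  5  6
  u  9  9  8  7  6  6  6  5  4  4  4  5
  h 10 10  9  8  7  7  7  6  5  5  5  4
  e 11 11 10  9  8  8  8  7  6  6  6  5
The bottom-right entry gives D[11][11] = 5, so no sequence of fewer than 5 edits works. Backtracking through the table gives one optimal edit sequence (5 edits):
  sfbsbqekuhe → vfbsbqekuhe (sub s→v @1)
  vfbsbqekuhe → vfbbbqekuhe (sub s→b @4)
  vfbbbqekuhe → vfbbdqekuhe (sub b→d @5)
  vfbbdqekuhe → vfbbdqekruhe (ins r @9)
  vfbbdqekruhe → vfbbdqekruh (del e @12)
Edit distance = 5.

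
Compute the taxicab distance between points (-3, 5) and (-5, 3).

Σ|x_i - y_i| = |-3 - (-5)| + |5 - 3| = 2 + 2 = 4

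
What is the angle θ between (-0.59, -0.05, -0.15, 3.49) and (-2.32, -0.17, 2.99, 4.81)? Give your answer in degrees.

With u = (-0.59, -0.05, -0.15, 3.49), v = (-2.32, -0.17, 2.99, 4.81):
u·v = (-0.59)·(-2.32) + (-0.05)·(-0.17) + (-0.15)·2.99 + 3.49·4.81 = 1.3688 + 0.0085 + (-0.4485) + 16.7869 = 17.7157.
|u| = √((-0.59)² + (-0.05)² + (-0.15)² + 3.49²) = √(0.3481 + 0.0025 + 0.0225 + 12.1801) = √12.5532, |v| = √((-2.32)² + (-0.17)² + 2.99² + 4.81²) = √(5.3824 + 0.0289 + 8.9401 + 23.1361) = √37.4875.
cos θ = (u·v)/(|u||v|) = 17.7157/(√12.5532·√37.4875) ≈ 0.816654
θ = arccos(0.816654) ≈ 35.25°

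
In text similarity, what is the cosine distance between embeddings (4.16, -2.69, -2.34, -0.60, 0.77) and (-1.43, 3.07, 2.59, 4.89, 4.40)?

With u = (4.16, -2.69, -2.34, -0.60, 0.77), v = (-1.43, 3.07, 2.59, 4.89, 4.40):
u·v = 4.16·(-1.43) + (-2.69)·3.07 + (-2.34)·2.59 + (-0.6)·4.89 + 0.77·4.4 = (-5.9488) + (-8.2583) + (-6.0606) + (-2.934) + 3.388 = -19.8137.
|u| = √(4.16² + (-2.69)² + (-2.34)² + (-0.6)² + 0.77²) = √(17.3056 + 7.2361 + 5.4756 + 0.36 + 0.5929) = √30.9702, |v| = √((-1.43)² + 3.07² + 2.59² + 4.89² + 4.4²) = √(2.0449 + 9.4249 + 6.7081 + 23.9121 + 19.36) = √61.45.
cos θ = (u·v)/(|u||v|) = -19.8137/(√30.9702·√61.45) ≈ -0.4542
Cosine distance = 1 - cos θ ≈ 1 - (-0.4542) = 1.4542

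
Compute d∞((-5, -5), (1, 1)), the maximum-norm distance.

max(|x_i - y_i|) = max(|-5 - 1|, |-5 - 1|) = max(6, 6) = 6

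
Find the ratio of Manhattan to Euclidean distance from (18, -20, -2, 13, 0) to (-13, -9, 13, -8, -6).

L1 = |18 - (-13)| + |-20 - (-9)| + |-2 - 13| + |13 - (-8)| + |0 - (-6)| = 31 + 11 + 15 + 21 + 6 = 84
L2 = √(31² + 11² + 15² + 21² + 6²) = √1784 ≈ 42.2374
L1 ≥ L2 always (equality iff movement is along one axis); L1 > L2 here.
Ratio L1/L2 = 84/√1784 ≈ 1.9888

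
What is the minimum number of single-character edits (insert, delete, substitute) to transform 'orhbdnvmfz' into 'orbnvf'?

Let D[i][j] be the edit distance between the first i characters of 'orhbdnvmfz' and the first j characters of 'orbnvf', with D[i][0] = i, D[0][j] = j, and D[i][j] = D[i-1][j-1] if the characters match, else 1 + min(D[i-1][j], D[i][j-1], D[i-1][j-1]). Filling the table (rows: prefixes of 'orhbdnvmfz', columns: prefixes of 'orbnvf'):
     ε  o  r  b  n  v  f
  ε  0  1  2  3  4  5  6
  o  1  0  1  2  3  4  5
  r  2  1  0  1  2  3  4
  h  3  2  1  1  2  3  4
  b  4  3  2  1  2  3  4
  d  5  4  3  2  2  3  4
  n  6  5  4  3  2  3  4
  v  7  6  5  4  3  2  3
  m  8  7  6  5  4  3  3
  f  9  8  7  6  5  4  3
  z 10  9  8  7  6  5  4
The bottom-right entry gives D[10][6] = 4, so no sequence of fewer than 4 edits works. Backtracking through the table gives one optimal edit sequence (4 edits):
  orhbdnvmfz → orbdnvmfz (del h @3)
  orbdnvmfz → orbnvmfz (del d @4)
  orbnvmfz → orbnvfz (del m @6)
  orbnvfz → orbnvf (del z @7)
Edit distance = 4.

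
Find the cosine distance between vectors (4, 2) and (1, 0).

With u = (4, 2), v = (1, 0):
u·v = 4·1 + 2·0 = 4 + 0 = 4.
|u| = √(4² + 2²) = √20, |v| = √(1² + 0²) = √1, so |u||v| = √(20·1) = √20.
cos θ = (u·v)/(|u||v|) = 4/√20 ≈ 0.8944
Cosine distance = 1 - cos θ ≈ 1 - 0.8944 = 0.1056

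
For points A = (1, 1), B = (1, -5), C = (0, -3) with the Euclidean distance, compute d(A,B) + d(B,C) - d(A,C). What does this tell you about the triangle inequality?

d(A,B) = √(0² + 6²) = √36 = 6, d(B,C) = √(1² + 2²) = √5 ≈ 2.2361, d(A,C) = √(1² + 4²) = √17 ≈ 4.1231.
d(A,B) + d(B,C) - d(A,C) = 6 + 2.2361 - 4.1231 = 8.2361 - 4.1231 = 4.113 (to 4 decimal places). This is ≥ 0, so the triangle inequality holds for these points.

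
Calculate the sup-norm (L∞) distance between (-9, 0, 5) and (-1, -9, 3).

max(|x_i - y_i|) = max(|-9 - (-1)|, |0 - (-9)|, |5 - 3|) = max(8, 9, 2) = 9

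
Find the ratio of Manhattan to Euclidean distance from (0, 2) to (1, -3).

L1 = |0 - 1| + |2 - (-3)| = 1 + 5 = 6
L2 = √(1² + 5²) = √26 ≈ 5.099
L1 ≥ L2 always (equality iff movement is along one axis); L1 > L2 here.
Ratio L1/L2 = 6/√26 ≈ 1.1767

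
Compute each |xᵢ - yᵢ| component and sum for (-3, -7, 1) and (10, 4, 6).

Σ|x_i - y_i| = |-3 - 10| + |-7 - 4| + |1 - 6| = 13 + 11 + 5 = 29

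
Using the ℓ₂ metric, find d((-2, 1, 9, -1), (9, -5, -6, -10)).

√(Σ(x_i - y_i)²) = √((-2 - 9)² + (1 - (-5))² + (9 - (-6))² + (-1 - (-10))²)
= √((-11)² + 6² + 15² + 9²) = √(121 + 36 + 225 + 81) = √463 ≈ 21.5174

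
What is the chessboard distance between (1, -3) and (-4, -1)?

max(|x_i - y_i|) = max(|1 - (-4)|, |-3 - (-1)|) = max(5, 2) = 5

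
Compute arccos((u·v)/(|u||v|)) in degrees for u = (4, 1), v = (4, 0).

With u = (4, 1), v = (4, 0):
u·v = 4·4 + 1·0 = 16 + 0 = 16.
|u| = √(4² + 1²) = √17, |v| = √(4² + 0²) = √16, so |u||v| = √(17·16) = √272.
cos θ = (u·v)/(|u||v|) = 16/√272 ≈ 0.970143
θ = arccos(0.970143) ≈ 14.04°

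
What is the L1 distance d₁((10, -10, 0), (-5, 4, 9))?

Σ|x_i - y_i| = |10 - (-5)| + |-10 - 4| + |0 - 9| = 15 + 14 + 9 = 38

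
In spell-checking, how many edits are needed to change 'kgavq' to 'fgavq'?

Let D[i][j] be the edit distance between the first i characters of 'kgavq' and the first j characters of 'fgavq', with D[i][0] = i, D[0][j] = j, and D[i][j] = D[i-1][j-1] if the characters match, else 1 + min(D[i-1][j], D[i][j-1], D[i-1][j-1]). Filling the table (rows: prefixes of 'kgavq', columns: prefixes of 'fgavq'):
     ε  f  g  a  v  q
  ε  0  1  2  3  4  5
  k  1  1  2  3  4  5
  g  2  2  1  2  3  4
  a  3  3  2  1  2  3
  v  4  4  3  2  1  2
  q  5  5  4  3  2  1
The bottom-right entry gives D[5][5] = 1, so no sequence of fewer than 1 edit works. Backtracking through the table gives one optimal edit sequence (1 edit):
  kgavq → fgavq (sub k→f @1)
Edit distance = 1.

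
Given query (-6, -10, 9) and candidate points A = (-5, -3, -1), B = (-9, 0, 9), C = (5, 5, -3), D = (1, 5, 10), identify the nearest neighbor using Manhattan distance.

Distances: d(A) = 18, d(B) = 13, d(C) = 38, d(D) = 23. Nearest: B = (-9, 0, 9) with distance 13.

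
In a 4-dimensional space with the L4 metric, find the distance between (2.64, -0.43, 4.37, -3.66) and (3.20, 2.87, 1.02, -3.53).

(Σ|x_i - y_i|^4)^(1/4) = (|2.64 - 3.2|^4 + |-0.43 - 2.87|^4 + |4.37 - 1.02|^4 + |-3.66 - (-3.53)|^4)^(1/4)
= (0.56^4 + 3.3^4 + 3.35^4 + 0.13^4)^(1/4) ≈ (0.0983 + 118.5921 + 125.9445 + 0.0003)^(1/4) = (244.6352)^(1/4) ≈ 3.9548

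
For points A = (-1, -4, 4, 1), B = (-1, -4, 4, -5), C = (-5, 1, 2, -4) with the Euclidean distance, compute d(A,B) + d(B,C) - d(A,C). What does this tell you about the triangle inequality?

d(A,B) = √(0² + 0² + 0² + 6²) = √36 = 6, d(B,C) = √(4² + 5² + 2² + 1²) = √46 ≈ 6.7823, d(A,C) = √(4² + 5² + 2² + 5²) = √70 ≈ 8.3666.
d(A,B) + d(B,C) - d(A,C) = 6 + 6.7823 - 8.3666 = 12.7823 - 8.3666 = 4.4157 (to 4 decimal places). This is ≥ 0, so the triangle inequality holds for these points.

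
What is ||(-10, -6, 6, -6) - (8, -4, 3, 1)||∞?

max(|x_i - y_i|) = max(|-10 - 8|, |-6 - (-4)|, |6 - 3|, |-6 - 1|) = max(18, 2, 3, 7) = 18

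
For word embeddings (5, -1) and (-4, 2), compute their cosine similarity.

With u = (5, -1), v = (-4, 2):
u·v = 5·(-4) + (-1)·2 = (-20) + (-2) = -22.
|u| = √(5² + (-1)²) = √26, |v| = √((-4)² + 2²) = √20, so |u||v| = √(26·20) = √520.
cos θ = (u·v)/(|u||v|) = -22/√520 ≈ -0.9648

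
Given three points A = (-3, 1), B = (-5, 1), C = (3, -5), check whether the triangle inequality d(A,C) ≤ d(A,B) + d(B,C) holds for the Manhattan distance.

d(A,B) = 2 + 0 = 2, d(B,C) = 8 + 6 = 14, d(A,C) = 6 + 6 = 12.
d(A,C) = 12 ≤ 2 + 14 = 16. Triangle inequality is satisfied.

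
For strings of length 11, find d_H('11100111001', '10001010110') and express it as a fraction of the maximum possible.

Differing positions: 2, 3, 5, 6, 8, 9, 10, 11. Hamming distance = 8. The maximum possible Hamming distance for length-11 strings is 11, so d_H/11 = 8/11 ≈ 0.7273.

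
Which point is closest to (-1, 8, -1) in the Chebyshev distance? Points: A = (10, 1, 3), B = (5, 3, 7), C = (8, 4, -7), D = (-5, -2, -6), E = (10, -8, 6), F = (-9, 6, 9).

Distances: d(A) = 11, d(B) = 8, d(C) = 9, d(D) = 10, d(E) = 16, d(F) = 10. Nearest: B = (5, 3, 7) with distance 8.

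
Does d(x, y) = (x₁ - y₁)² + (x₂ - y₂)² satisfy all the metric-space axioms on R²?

No. The squared Euclidean distance fails the triangle inequality. Counterexample: x = (0, 0), y = (4, 2), z = (8, 4). d(x,z) = 8² + 4² = 80, but d(x,y) + d(y,z) = (4² + 2²) + (4² + 2²) = 20 + 20 = 40. Since 80 > 40, the triangle inequality is violated. (Note: √d, the ordinary Euclidean distance, IS a metric.)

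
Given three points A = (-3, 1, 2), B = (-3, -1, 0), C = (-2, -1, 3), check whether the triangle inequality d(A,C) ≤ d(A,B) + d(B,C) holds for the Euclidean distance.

d(A,B) = √(0² + 2² + 2²) = √8 ≈ 2.8284, d(B,C) = √(1² + 0² + 3²) = √10 ≈ 3.1623, d(A,C) = √(1² + 2² + 1²) = √6 ≈ 2.4495.
d(A,C) ≈ 2.4495 ≤ 2.8284 + 3.1623 = 5.9907. Triangle inequality is satisfied.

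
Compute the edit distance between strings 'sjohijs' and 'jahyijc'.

Let D[i][j] be the edit distance between the first i characters of 'sjohijs' and the first j characters of 'jahyijc', with D[i][0] = i, D[0][j] = j, and D[i][j] = D[i-1][j-1] if the characters match, else 1 + min(D[i-1][j], D[i][j-1], D[i-1][j-1]). Filling the table (rows: prefixes of 'sjohijs', columns: prefixes of 'jahyijc'):
     ε  j  a  h  y  i  j  c
  ε  0  1  2  3  4  5  6  7
  s  1  1  2  3  4  5  6  7
  j  2  1  2  3  4  5  5  6
  o  3  2  2  3  4  5  6  6
  h  4  3  3  2  3  4  5  6
  i  5  4  4  3  3  3  4  5
  j  6  5  5  4  4  4  3  4
  s  7  6  6  5  5  5  4  4
The bottom-right entry gives D[7][7] = 4, so no sequence of fewer than 4 edits works. Backtracking through the table gives one optimal edit sequence (4 edits):
  sjohijs → johijs (del s @1)
  johijs → jahijs (sub o→a @2)
  jahijs → jahyijs (ins y @4)
  jahyijs → jahyijc (sub s→c @7)
Edit distance = 4.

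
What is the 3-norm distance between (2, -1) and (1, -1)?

(Σ|x_i - y_i|^3)^(1/3) = (|2 - 1|^3 + |-1 - (-1)|^3)^(1/3)
= (1^3 + 0^3)^(1/3) = (1 + 0)^(1/3) = (1)^(1/3) = 1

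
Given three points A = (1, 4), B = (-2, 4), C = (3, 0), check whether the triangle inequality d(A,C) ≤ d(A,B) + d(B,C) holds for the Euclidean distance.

d(A,B) = √(3² + 0²) = √9 = 3, d(B,C) = √(5² + 4²) = √41 ≈ 6.4031, d(A,C) = √(2² + 4²) = √20 ≈ 4.4721.
d(A,C) ≈ 4.4721 ≤ 3 + 6.4031 = 9.4031. Triangle inequality is satisfied.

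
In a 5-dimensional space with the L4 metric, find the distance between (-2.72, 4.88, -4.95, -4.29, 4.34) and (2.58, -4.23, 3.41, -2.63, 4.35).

(Σ|x_i - y_i|^4)^(1/4) = (|-2.72 - 2.58|^4 + |4.88 - (-4.23)|^4 + |-4.95 - 3.41|^4 + |-4.29 - (-2.63)|^4 + |4.34 - 4.35|^4)^(1/4)
= (5.3^4 + 9.11^4 + 8.36^4 + 1.66^4 + 0.01^4)^(1/4) ≈ (789.0481 + 6887.6887 + 4884.5562 + 7.5933 + 0)^(1/4) = (12568.8863)^(1/4) ≈ 10.5883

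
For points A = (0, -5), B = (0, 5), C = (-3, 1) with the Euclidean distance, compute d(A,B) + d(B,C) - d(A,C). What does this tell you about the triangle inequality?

d(A,B) = √(0² + 10²) = √100 = 10, d(B,C) = √(3² + 4²) = √25 = 5, d(A,C) = √(3² + 6²) = √45 ≈ 6.7082.
d(A,B) + d(B,C) - d(A,C) = 10 + 5 - 6.7082 = 15 - 6.7082 = 8.2918 (to 4 decimal places). This is ≥ 0, so the triangle inequality holds for these points.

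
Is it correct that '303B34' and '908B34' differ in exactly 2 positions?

Differing positions: 1, 3. Hamming distance = 2, so the claim is true.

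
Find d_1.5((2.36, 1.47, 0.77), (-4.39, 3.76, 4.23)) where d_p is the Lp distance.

(Σ|x_i - y_i|^1.5)^(1/1.5) = (|2.36 - (-4.39)|^1.5 + |1.47 - 3.76|^1.5 + |0.77 - 4.23|^1.5)^(1/1.5)
= (6.75^1.5 + 2.29^1.5 + 3.46^1.5)^(1/1.5) ≈ (17.537 + 3.4654 + 6.436)^(1/1.5) = (27.4384)^(1/1.5) ≈ 9.0972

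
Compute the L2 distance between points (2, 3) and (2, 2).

(Σ|x_i - y_i|^2)^(1/2) = (|2 - 2|^2 + |3 - 2|^2)^(1/2)
= (0^2 + 1^2)^(1/2) = (0 + 1)^(1/2) = (1)^(1/2) = 1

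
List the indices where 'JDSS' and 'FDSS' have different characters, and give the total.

Differing positions: 1. Hamming distance = 1.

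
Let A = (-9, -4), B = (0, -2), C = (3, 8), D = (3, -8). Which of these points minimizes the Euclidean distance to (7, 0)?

Distances: d(A) ≈ 16.4924, d(B) ≈ 7.2801, d(C) ≈ 8.9443, d(D) ≈ 8.9443. Nearest: B = (0, -2) with distance 7.2801.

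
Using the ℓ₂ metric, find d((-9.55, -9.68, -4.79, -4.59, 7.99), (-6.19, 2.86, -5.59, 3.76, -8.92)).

√(Σ(x_i - y_i)²) = √((-9.55 - (-6.19))² + (-9.68 - 2.86)² + (-4.79 - (-5.59))² + (-4.59 - 3.76)² + (7.99 - (-8.92))²)
= √((-3.36)² + (-12.54)² + 0.8² + (-8.35)² + 16.91²) = √(11.2896 + 157.2516 + 0.64 + 69.7225 + 285.9481) = √524.8518 ≈ 22.9096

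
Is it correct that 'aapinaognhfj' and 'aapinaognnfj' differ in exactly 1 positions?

Differing positions: 10. Hamming distance = 1, so the claim is true.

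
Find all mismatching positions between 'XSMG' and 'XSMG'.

Differing positions: none. Hamming distance = 0.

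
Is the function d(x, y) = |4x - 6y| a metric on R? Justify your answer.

No. d fails symmetry: d(8, 7) = |4·8 - 6·7| = |-10| = 10, but d(7, 8) = |4·7 - 6·8| = |-20| = 20. Since 10 ≠ 20, d(x,y) ≠ d(y,x) in general.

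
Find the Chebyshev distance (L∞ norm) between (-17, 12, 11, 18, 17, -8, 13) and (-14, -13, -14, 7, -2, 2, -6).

max(|x_i - y_i|) = max(|-17 - (-14)|, |12 - (-13)|, |11 - (-14)|, |18 - 7|, |17 - (-2)|, |-8 - 2|, |13 - (-6)|) = max(3, 25, 25, 11, 19, 10, 19) = 25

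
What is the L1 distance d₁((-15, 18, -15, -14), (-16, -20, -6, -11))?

Σ|x_i - y_i| = |-15 - (-16)| + |18 - (-20)| + |-15 - (-6)| + |-14 - (-11)| = 1 + 38 + 9 + 3 = 51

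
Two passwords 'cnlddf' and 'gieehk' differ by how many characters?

Differing positions: 1, 2, 3, 4, 5, 6. Hamming distance = 6.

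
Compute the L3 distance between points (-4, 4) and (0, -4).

(Σ|x_i - y_i|^3)^(1/3) = (|-4 - 0|^3 + |4 - (-4)|^3)^(1/3)
= (4^3 + 8^3)^(1/3) = (64 + 512)^(1/3) = (576)^(1/3) ≈ 8.3203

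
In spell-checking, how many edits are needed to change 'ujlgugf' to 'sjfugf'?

Let D[i][j] be the edit distance between the first i characters of 'ujlgugf' and the first j characters of 'sjfugf', with D[i][0] = i, D[0][j] = j, and D[i][j] = D[i-1][j-1] if the characters match, else 1 + min(D[i-1][j], D[i][j-1], D[i-1][j-1]). Filling the table (rows: prefixes of 'ujlgugf', columns: prefixes of 'sjfugf'):
     ε  s  j  f  u  g  f
  ε  0  1  2  3  4  5  6
  u  1  1  2  3  3  4  5
  j  2  2  1  2  3  4  5
  l  3  3  2  2  3  4  5
  g  4  4  3  3  3  3  4
  u  5  5  4  4  3  4  4
  g  6  6  5  5  4  3  4
  f  7  7  6  5  5  4  3
The bottom-right entry gives D[7][6] = 3, so no sequence of fewer than 3 edits works. Backtracking through the table gives one optimal edit sequence (3 edits):
  ujlgugf → sjlgugf (sub u→s @1)
  sjlgugf → sjgugf (del l @3)
  sjgugf → sjfugf (sub g→f @3)
Edit distance = 3.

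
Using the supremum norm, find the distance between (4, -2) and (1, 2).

max(|x_i - y_i|) = max(|4 - 1|, |-2 - 2|) = max(3, 4) = 4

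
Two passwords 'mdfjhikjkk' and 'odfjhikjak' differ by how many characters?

Differing positions: 1, 9. Hamming distance = 2.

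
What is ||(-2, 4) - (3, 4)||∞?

max(|x_i - y_i|) = max(|-2 - 3|, |4 - 4|) = max(5, 0) = 5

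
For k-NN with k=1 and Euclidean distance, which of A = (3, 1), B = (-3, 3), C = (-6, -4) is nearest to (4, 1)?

Distances: d(A) = 1, d(B) ≈ 7.2801, d(C) ≈ 11.1803. Nearest: A = (3, 1) with distance 1.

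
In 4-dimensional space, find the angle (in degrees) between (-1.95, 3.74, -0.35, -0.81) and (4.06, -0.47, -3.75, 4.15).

With u = (-1.95, 3.74, -0.35, -0.81), v = (4.06, -0.47, -3.75, 4.15):
u·v = (-1.95)·4.06 + 3.74·(-0.47) + (-0.35)·(-3.75) + (-0.81)·4.15 = (-7.917) + (-1.7578) + 1.3125 + (-3.3615) = -11.7238.
|u| = √((-1.95)² + 3.74² + (-0.35)² + (-0.81)²) = √(3.8025 + 13.9876 + 0.1225 + 0.6561) = √18.5687, |v| = √(4.06² + (-0.47)² + (-3.75)² + 4.15²) = √(16.4836 + 0.2209 + 14.0625 + 17.2225) = √47.9895.
cos θ = (u·v)/(|u||v|) = -11.7238/(√18.5687·√47.9895) ≈ -0.392739
θ = arccos(-0.392739) ≈ 113.13°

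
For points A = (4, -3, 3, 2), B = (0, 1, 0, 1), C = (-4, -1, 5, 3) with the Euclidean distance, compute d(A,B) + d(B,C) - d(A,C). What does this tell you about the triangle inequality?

d(A,B) = √(4² + 4² + 3² + 1²) = √42 ≈ 6.4807, d(B,C) = √(4² + 2² + 5² + 2²) = √49 = 7, d(A,C) = √(8² + 2² + 2² + 1²) = √73 ≈ 8.544.
d(A,B) + d(B,C) - d(A,C) = 6.4807 + 7 - 8.544 = 13.4807 - 8.544 = 4.9367 (to 4 decimal places). This is ≥ 0, so the triangle inequality holds for these points.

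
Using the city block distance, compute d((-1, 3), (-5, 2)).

Σ|x_i - y_i| = |-1 - (-5)| + |3 - 2| = 4 + 1 = 5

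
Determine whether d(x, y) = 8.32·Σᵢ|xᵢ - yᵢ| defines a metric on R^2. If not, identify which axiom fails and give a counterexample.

Yes. The L1 (Manhattan) norm induces a metric on R^2, and multiplying a metric by a positive constant 8.32 > 0 preserves all four axioms: non-negativity (8.32·||x-y|| ≥ 0), identity (8.32·||x-y|| = 0 ⟺ ||x-y|| = 0 ⟺ x = y), symmetry (||x-y|| = ||y-x||), and the triangle inequality (8.32·||x-z|| ≤ 8.32·||x-y|| + 8.32·||y-z||). So d is a metric.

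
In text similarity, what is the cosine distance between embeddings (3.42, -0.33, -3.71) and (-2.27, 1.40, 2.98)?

With u = (3.42, -0.33, -3.71), v = (-2.27, 1.40, 2.98):
u·v = 3.42·(-2.27) + (-0.33)·1.4 + (-3.71)·2.98 = (-7.7634) + (-0.462) + (-11.0558) = -19.2812.
|u| = √(3.42² + (-0.33)² + (-3.71)²) = √(11.6964 + 0.1089 + 13.7641) = √25.5694, |v| = √((-2.27)² + 1.4² + 2.98²) = √(5.1529 + 1.96 + 8.8804) = √15.9933.
cos θ = (u·v)/(|u||v|) = -19.2812/(√25.5694·√15.9933) ≈ -0.9535
Cosine distance = 1 - cos θ ≈ 1 - (-0.9535) = 1.9535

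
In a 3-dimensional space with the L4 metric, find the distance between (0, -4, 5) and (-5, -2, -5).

(Σ|x_i - y_i|^4)^(1/4) = (|0 - (-5)|^4 + |-4 - (-2)|^4 + |5 - (-5)|^4)^(1/4)
= (5^4 + 2^4 + 10^4)^(1/4) = (625 + 16 + 10000)^(1/4) = (10641)^(1/4) ≈ 10.1565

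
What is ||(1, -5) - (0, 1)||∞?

max(|x_i - y_i|) = max(|1 - 0|, |-5 - 1|) = max(1, 6) = 6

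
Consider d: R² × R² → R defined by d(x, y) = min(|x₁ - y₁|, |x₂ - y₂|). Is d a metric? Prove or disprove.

No. d fails identity of indiscernibles: take x = (-4, 0) and y = (-4, 3). Then d(x,y) = min(|-4 - (-4)|, |0 - 3|) = min(0, 3) = 0, yet x ≠ y.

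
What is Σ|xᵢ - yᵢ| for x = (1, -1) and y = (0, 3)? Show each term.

Σ|x_i - y_i| = |1 - 0| + |-1 - 3| = 1 + 4 = 5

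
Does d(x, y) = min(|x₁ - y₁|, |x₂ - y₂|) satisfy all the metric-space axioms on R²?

No. d fails identity of indiscernibles: take x = (-1, 0) and y = (-1, 2). Then d(x,y) = min(|-1 - (-1)|, |0 - 2|) = min(0, 2) = 0, yet x ≠ y.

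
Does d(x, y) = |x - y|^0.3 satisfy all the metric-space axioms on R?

Yes. With 0 < p = 0.3 ≤ 1, d(x,y) = |x-y|^0.3 is a metric on R. Non-negativity and symmetry are immediate; |x-y|^0.3 = 0 ⟺ |x-y| = 0 ⟺ x = y. For the triangle inequality, the function t ↦ t^0.3 is subadditive on [0,∞) when p ≤ 1, so |x-z|^0.3 ≤ (|x-y| + |y-z|)^0.3 ≤ |x-y|^0.3 + |y-z|^0.3.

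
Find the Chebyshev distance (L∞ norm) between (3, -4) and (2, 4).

max(|x_i - y_i|) = max(|3 - 2|, |-4 - 4|) = max(1, 8) = 8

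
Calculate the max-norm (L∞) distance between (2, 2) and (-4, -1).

max(|x_i - y_i|) = max(|2 - (-4)|, |2 - (-1)|) = max(6, 3) = 6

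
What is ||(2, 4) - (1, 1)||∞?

max(|x_i - y_i|) = max(|2 - 1|, |4 - 1|) = max(1, 3) = 3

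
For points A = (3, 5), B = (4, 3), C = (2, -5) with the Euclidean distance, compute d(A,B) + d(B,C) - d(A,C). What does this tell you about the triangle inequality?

d(A,B) = √(1² + 2²) = √5 ≈ 2.2361, d(B,C) = √(2² + 8²) = √68 ≈ 8.2462, d(A,C) = √(1² + 10²) = √101 ≈ 10.0499.
d(A,B) + d(B,C) - d(A,C) = 2.2361 + 8.2462 - 10.0499 = 10.4823 - 10.0499 = 0.4324 (to 4 decimal places). This is ≥ 0, so the triangle inequality holds for these points.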